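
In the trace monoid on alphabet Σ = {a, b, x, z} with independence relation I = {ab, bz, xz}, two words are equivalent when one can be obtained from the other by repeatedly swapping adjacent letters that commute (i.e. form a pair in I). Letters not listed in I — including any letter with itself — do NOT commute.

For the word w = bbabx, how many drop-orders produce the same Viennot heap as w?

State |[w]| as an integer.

0(b) covers ∅
1(b) covers 0:b
2(a) covers ∅
3(b) covers 1:b
4(x) covers 2:a, 3:b
floor of heap: 0:b, 2:a
completions by unplaced set U, small U first (add the entries for U minus each lowest piece of U):
  |U|=1: {4}:1
  |U|=2: {2,4}:1  {3,4}:1
  |U|=3: {1,3,4}:1  {2,3,4}:2
  start at 0(b): 3
  start at 2(a): 1
sum over floor = 4

4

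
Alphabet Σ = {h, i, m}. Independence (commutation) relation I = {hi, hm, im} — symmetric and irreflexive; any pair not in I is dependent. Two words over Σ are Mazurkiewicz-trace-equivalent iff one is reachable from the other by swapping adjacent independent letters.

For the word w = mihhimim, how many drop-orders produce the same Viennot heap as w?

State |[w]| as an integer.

560

#0=m has no predecessor
#1=i has no predecessor
#2=h has no predecessor
#3=h depends on [2:h]
#4=i depends on [1:i]
#5=m depends on [0:m]
#6=i depends on [4:i]
#7=m depends on [5:m]
sources: [0:m, 1:i, 2:h]
N(rest) = Σ N(rest − s) over sources s of rest; N(one piece) = 1:
  size 1 → [3]=1  [6]=1  [7]=1
  size 2 → [2,3]=1  [3,6]=2  [3,7]=2  [4,6]=1  [5,7]=1  [6,7]=2
  size 3 → [0,5,7]=1  [1,4,6]=1  [2,3,6]=3  [2,3,7]=3  [3,4,6]=3  [3,5,7]=3  [3,6,7]=6  [4,6,7]=3  [5,6,7]=3
  size 4 → [0,3,5,7]=4  [0,5,6,7]=4  [1,3,4,6]=4  [1,4,6,7]=4  [2,3,4,6]=6  [2,3,5,7]=6  [2,3,6,7]=12  [3,4,6,7]=12  [3,5,6,7]=12  [4,5,6,7]=6
  size 5 → [0,2,3,5,7]=10  [0,3,5,6,7]=20  [0,4,5,6,7]=10  [1,2,3,4,6]=10  [1,3,4,6,7]=20  [1,4,5,6,7]=10  [2,3,4,6,7]=30  [2,3,5,6,7]=30  [3,4,5,6,7]=30
  size 6 → [0,1,4,5,6,7]=20  [0,2,3,5,6,7]=60  [0,3,4,5,6,7]=60  [1,2,3,4,6,7]=60  [1,3,4,5,6,7]=60  [2,3,4,5,6,7]=90
  first=0(m) contributes 210
  first=1(i) contributes 210
  first=2(h) contributes 140
|[w]| = 560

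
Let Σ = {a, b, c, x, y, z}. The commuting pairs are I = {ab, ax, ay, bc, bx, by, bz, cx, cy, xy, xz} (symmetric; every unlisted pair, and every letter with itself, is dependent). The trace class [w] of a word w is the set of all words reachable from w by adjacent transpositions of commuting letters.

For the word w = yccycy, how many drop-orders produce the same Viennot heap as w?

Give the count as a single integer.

piece 0:y — minimal
piece 1:c — minimal
piece 2:c rests on {1:c}
piece 3:y rests on {0:y}
piece 4:c rests on {2:c}
piece 5:y rests on {3:y}
minimal pieces: {0:y, 1:c}
ways to finish when only these pieces remain (= sum over removing one remaining piece with nothing left below it):
  1 left: {4}→1  {5}→1
  2 left: {2,4}→1  {3,5}→1  {4,5}→2
  3 left: {0,3,5}→1  {1,2,4}→1  {2,4,5}→3  {3,4,5}→3
  4 left: {0,3,4,5}→4  {1,2,4,5}→4  {2,3,4,5}→6
  placing 0:y first → 10 extensions
  placing 1:c first → 10 extensions
total linear extensions = 20

20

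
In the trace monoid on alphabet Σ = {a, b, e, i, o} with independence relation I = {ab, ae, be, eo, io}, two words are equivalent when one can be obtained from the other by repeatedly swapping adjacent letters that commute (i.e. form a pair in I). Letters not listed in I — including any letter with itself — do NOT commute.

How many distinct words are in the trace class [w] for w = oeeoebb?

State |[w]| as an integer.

35

drop 0:o onto floor
drop 1:e onto floor
drop 2:e onto {1:e}
drop 3:o onto {0:o}
drop 4:e onto {2:e}
drop 5:b onto {3:o}
drop 6:b onto {5:b}
ground layer = {0:o, 1:e}
drop-orders for the pieces not yet dropped (sum over which currently-grounded one goes next):
  1 to go: {4} 1  {6} 1
  2 to go: {2,4} 1  {4,6} 2  {5,6} 1
  3 to go: {1,2,4} 1  {2,4,6} 3  {3,5,6} 1  {4,5,6} 3
  4 to go: {0,3,5,6} 1  {1,2,4,6} 4  {2,4,5,6} 6  {3,4,5,6} 4
  5 to go: {0,3,4,5,6} 5  {1,2,4,5,6} 10  {2,3,4,5,6} 10
  if 0:o drops first: 20 orders
  if 1:e drops first: 15 orders
heap linearizations: 35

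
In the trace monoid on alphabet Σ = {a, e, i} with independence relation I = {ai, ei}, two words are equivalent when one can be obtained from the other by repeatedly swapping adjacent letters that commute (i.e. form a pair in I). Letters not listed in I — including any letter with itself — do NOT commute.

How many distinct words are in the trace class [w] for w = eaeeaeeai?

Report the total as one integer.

9

0(e) covers ∅
1(a) covers 0:e
2(e) covers 1:a
3(e) covers 2:e
4(a) covers 3:e
5(e) covers 4:a
6(e) covers 5:e
7(a) covers 6:e
8(i) covers ∅
floor of heap: 0:e, 8:i
completions by unplaced set U, small U first (add the entries for U minus each lowest piece of U):
  |U|=1: {7}:1  {8}:1
  |U|=2: {6,7}:1  {7,8}:2
  |U|=3: {5,6,7}:1  {6,7,8}:3
  |U|=4: {4,5,6,7}:1  {5,6,7,8}:4
  |U|=5: {3,4,5,6,7}:1  {4,5,6,7,8}:5
  |U|=6: {2,3,4,5,6,7}:1  {3,4,5,6,7,8}:6
  |U|=7: {1,2,3,4,5,6,7}:1  {2,3,4,5,6,7,8}:7
  start at 0(e): 8
  start at 8(i): 1
sum over floor = 9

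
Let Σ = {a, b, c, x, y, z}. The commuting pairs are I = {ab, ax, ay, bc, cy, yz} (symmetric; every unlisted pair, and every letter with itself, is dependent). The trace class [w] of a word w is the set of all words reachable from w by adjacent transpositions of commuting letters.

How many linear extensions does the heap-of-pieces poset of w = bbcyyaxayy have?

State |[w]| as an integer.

drop 0:b onto floor
drop 1:b onto {0:b}
drop 2:c onto floor
drop 3:y onto {1:b}
drop 4:y onto {3:y}
drop 5:a onto {2:c}
drop 6:x onto {2:c, 4:y}
drop 7:a onto {5:a}
drop 8:y onto {6:x}
drop 9:y onto {8:y}
ground layer = {0:b, 2:c}
drop-orders for the pieces not yet dropped (sum over which currently-grounded one goes next):
  1 to go: {7} 1  {9} 1
  2 to go: {5,7} 1  {7,9} 2  {8,9} 1
  3 to go: {5,7,9} 3  {6,8,9} 1  {7,8,9} 3
  4 to go: {4,6,8,9} 1  {5,7,8,9} 6  {6,7,8,9} 4
  5 to go: {3,4,6,8,9} 1  {4,6,7,8,9} 5  {5,6,7,8,9} 10
  6 to go: {1,3,4,6,8,9} 1  {2,5,6,7,8,9} 10  {3,4,6,7,8,9} 6  {4,5,6,7,8,9} 15
  7 to go: {0,1,3,4,6,8,9} 1  {1,3,4,6,7,8,9} 7  {2,4,5,6,7,8,9} 25  {3,4,5,6,7,8,9} 21
  8 to go: {0,1,3,4,6,7,8,9} 8  {1,3,4,5,6,7,8,9} 28  {2,3,4,5,6,7,8,9} 46
  if 0:b drops first: 74 orders
  if 2:c drops first: 36 orders
heap linearizations: 110

110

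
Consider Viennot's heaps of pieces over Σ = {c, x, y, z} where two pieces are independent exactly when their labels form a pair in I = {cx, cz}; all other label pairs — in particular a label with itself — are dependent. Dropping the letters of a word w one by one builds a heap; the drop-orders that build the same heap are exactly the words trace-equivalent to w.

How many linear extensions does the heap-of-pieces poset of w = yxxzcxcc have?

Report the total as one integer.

#0=y has no predecessor
#1=x depends on [0:y]
#2=x depends on [1:x]
#3=z depends on [2:x]
#4=c depends on [0:y]
#5=x depends on [3:z]
#6=c depends on [4:c]
#7=c depends on [6:c]
sources: [0:y]
N(rest) = Σ N(rest − s) over sources s of rest; N(one piece) = 1:
  size 1 → [5]=1  [7]=1
  size 2 → [3,5]=1  [5,7]=2  [6,7]=1
  size 3 → [2,3,5]=1  [3,5,7]=3  [4,6,7]=1  [5,6,7]=3
  size 4 → [1,2,3,5]=1  [2,3,5,7]=4  [3,5,6,7]=6  [4,5,6,7]=4
  size 5 → [1,2,3,5,7]=5  [2,3,5,6,7]=10  [3,4,5,6,7]=10
  size 6 → [1,2,3,5,6,7]=15  [2,3,4,5,6,7]=20
  first=0(y) contributes 35

35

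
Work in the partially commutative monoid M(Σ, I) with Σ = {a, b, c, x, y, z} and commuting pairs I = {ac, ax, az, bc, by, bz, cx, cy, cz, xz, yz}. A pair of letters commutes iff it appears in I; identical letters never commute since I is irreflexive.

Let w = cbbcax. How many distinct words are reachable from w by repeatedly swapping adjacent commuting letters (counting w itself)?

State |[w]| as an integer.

#0=c has no predecessor
#1=b has no predecessor
#2=b depends on [1:b]
#3=c depends on [0:c]
#4=a depends on [2:b]
#5=x depends on [2:b]
sources: [0:c, 1:b]
N(rest) = Σ N(rest − s) over sources s of rest; N(one piece) = 1:
  size 1 → [3]=1  [4]=1  [5]=1
  size 2 → [0,3]=1  [3,4]=2  [3,5]=2  [4,5]=2
  size 3 → [0,3,4]=3  [0,3,5]=3  [2,4,5]=2  [3,4,5]=6
  size 4 → [0,3,4,5]=12  [1,2,4,5]=2  [2,3,4,5]=8
  first=0(c) contributes 10
  first=1(b) contributes 20
|[w]| = 30

30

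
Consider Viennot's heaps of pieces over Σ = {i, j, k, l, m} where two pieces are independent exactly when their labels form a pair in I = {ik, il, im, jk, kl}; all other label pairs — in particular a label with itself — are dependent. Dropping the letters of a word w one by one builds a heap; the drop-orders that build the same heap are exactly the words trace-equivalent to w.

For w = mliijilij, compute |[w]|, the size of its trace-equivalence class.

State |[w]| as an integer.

18

piece 0:m — minimal
piece 1:l rests on {0:m}
piece 2:i — minimal
piece 3:i rests on {2:i}
piece 4:j rests on {1:l, 3:i}
piece 5:i rests on {4:j}
piece 6:l rests on {4:j}
piece 7:i rests on {5:i}
piece 8:j rests on {6:l, 7:i}
minimal pieces: {0:m, 2:i}
ways to finish when only these pieces remain (= sum over removing one remaining piece with nothing left below it):
  1 left: {8}→1
  2 left: {6,8}→1  {7,8}→1
  3 left: {5,7,8}→1  {6,7,8}→2
  4 left: {5,6,7,8}→3
  5 left: {4,5,6,7,8}→3
  6 left: {1,4,5,6,7,8}→3  {3,4,5,6,7,8}→3
  7 left: {0,1,4,5,6,7,8}→3  {1,3,4,5,6,7,8}→6  {2,3,4,5,6,7,8}→3
  placing 0:m first → 9 extensions
  placing 2:i first → 9 extensions
total linear extensions = 18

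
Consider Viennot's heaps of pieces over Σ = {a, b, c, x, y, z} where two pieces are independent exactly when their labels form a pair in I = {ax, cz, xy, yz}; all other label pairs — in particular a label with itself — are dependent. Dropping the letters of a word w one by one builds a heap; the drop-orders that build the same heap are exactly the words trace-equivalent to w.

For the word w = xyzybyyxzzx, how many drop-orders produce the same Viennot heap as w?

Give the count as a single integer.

90

drop 0:x onto floor
drop 1:y onto floor
drop 2:z onto {0:x}
drop 3:y onto {1:y}
drop 4:b onto {2:z, 3:y}
drop 5:y onto {4:b}
drop 6:y onto {5:y}
drop 7:x onto {4:b}
drop 8:z onto {7:x}
drop 9:z onto {8:z}
drop 10:x onto {9:z}
ground layer = {0:x, 1:y}
drop-orders for the pieces not yet dropped (sum over which currently-grounded one goes next):
  1 to go: {6} 1  {10} 1
  2 to go: {5,6} 1  {6,10} 2  {9,10} 1
  3 to go: {5,6,10} 3  {6,9,10} 3  {8,9,10} 1
  4 to go: {5,6,9,10} 6  {6,8,9,10} 4  {7,8,9,10} 1
  5 to go: {5,6,8,9,10} 10  {6,7,8,9,10} 5
  6 to go: {5,6,7,8,9,10} 15
  7 to go: {4,5,6,7,8,9,10} 15
  8 to go: {2,4,5,6,7,8,9,10} 15  {3,4,5,6,7,8,9,10} 15
  9 to go: {0,2,4,5,6,7,8,9,10} 15  {1,3,4,5,6,7,8,9,10} 15  {2,3,4,5,6,7,8,9,10} 30
  if 0:x drops first: 45 orders
  if 1:y drops first: 45 orders
heap linearizations: 90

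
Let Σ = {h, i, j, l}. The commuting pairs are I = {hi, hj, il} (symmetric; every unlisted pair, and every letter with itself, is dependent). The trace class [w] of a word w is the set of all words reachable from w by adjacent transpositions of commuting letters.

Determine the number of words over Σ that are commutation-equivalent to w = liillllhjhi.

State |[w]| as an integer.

155

drop 0:l onto floor
drop 1:i onto floor
drop 2:i onto {1:i}
drop 3:l onto {0:l}
drop 4:l onto {3:l}
drop 5:l onto {4:l}
drop 6:l onto {5:l}
drop 7:h onto {6:l}
drop 8:j onto {2:i, 6:l}
drop 9:h onto {7:h}
drop 10:i onto {8:j}
ground layer = {0:l, 1:i}
drop-orders for the pieces not yet dropped (sum over which currently-grounded one goes next):
  1 to go: {9} 1  {10} 1
  2 to go: {7,9} 1  {8,10} 1  {9,10} 2
  3 to go: {2,8,10} 1  {7,9,10} 3  {8,9,10} 3
  4 to go: {1,2,8,10} 1  {2,8,9,10} 4  {7,8,9,10} 6
  5 to go: {1,2,8,9,10} 5  {2,7,8,9,10} 10  {6,7,8,9,10} 6
  6 to go: {1,2,7,8,9,10} 15  {2,6,7,8,9,10} 16  {5,6,7,8,9,10} 6
  7 to go: {1,2,6,7,8,9,10} 31  {2,5,6,7,8,9,10} 22  {4,5,6,7,8,9,10} 6
  8 to go: {1,2,5,6,7,8,9,10} 53  {2,4,5,6,7,8,9,10} 28  {3,4,5,6,7,8,9,10} 6
  9 to go: {0,3,4,5,6,7,8,9,10} 6  {1,2,4,5,6,7,8,9,10} 81  {2,3,4,5,6,7,8,9,10} 34
  if 0:l drops first: 115 orders
  if 1:i drops first: 40 orders
heap linearizations: 155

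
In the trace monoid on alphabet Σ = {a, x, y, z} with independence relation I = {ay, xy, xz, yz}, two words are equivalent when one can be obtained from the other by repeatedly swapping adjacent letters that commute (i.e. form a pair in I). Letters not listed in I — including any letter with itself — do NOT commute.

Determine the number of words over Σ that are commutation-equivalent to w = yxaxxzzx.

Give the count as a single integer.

piece 0:y — minimal
piece 1:x — minimal
piece 2:a rests on {1:x}
piece 3:x rests on {2:a}
piece 4:x rests on {3:x}
piece 5:z rests on {2:a}
piece 6:z rests on {5:z}
piece 7:x rests on {4:x}
minimal pieces: {0:y, 1:x}
ways to finish when only these pieces remain (= sum over removing one remaining piece with nothing left below it):
  1 left: {0}→1  {6}→1  {7}→1
  2 left: {0,6}→2  {0,7}→2  {4,7}→1  {5,6}→1  {6,7}→2
  3 left: {0,4,7}→3  {0,5,6}→3  {0,6,7}→6  {3,4,7}→1  {4,6,7}→3  {5,6,7}→3
  4 left: {0,3,4,7}→4  {0,4,6,7}→12  {0,5,6,7}→12  {3,4,6,7}→4  {4,5,6,7}→6
  5 left: {0,3,4,6,7}→20  {0,4,5,6,7}→30  {3,4,5,6,7}→10
  6 left: {0,3,4,5,6,7}→60  {2,3,4,5,6,7}→10
  placing 0:y first → 10 extensions
  placing 1:x first → 70 extensions
total linear extensions = 80

80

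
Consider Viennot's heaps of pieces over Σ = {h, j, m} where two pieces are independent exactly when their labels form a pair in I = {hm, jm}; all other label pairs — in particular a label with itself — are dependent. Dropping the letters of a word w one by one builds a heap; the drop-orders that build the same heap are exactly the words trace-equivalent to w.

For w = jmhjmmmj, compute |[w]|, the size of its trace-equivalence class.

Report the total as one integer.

70

0(j) covers ∅
1(m) covers ∅
2(h) covers 0:j
3(j) covers 2:h
4(m) covers 1:m
5(m) covers 4:m
6(m) covers 5:m
7(j) covers 3:j
floor of heap: 0:j, 1:m
completions by unplaced set U, small U first (add the entries for U minus each lowest piece of U):
  |U|=1: {6}:1  {7}:1
  |U|=2: {3,7}:1  {5,6}:1  {6,7}:2
  |U|=3: {2,3,7}:1  {3,6,7}:3  {4,5,6}:1  {5,6,7}:3
  |U|=4: {0,2,3,7}:1  {1,4,5,6}:1  {2,3,6,7}:4  {3,5,6,7}:6  {4,5,6,7}:4
  |U|=5: {0,2,3,6,7}:5  {1,4,5,6,7}:5  {2,3,5,6,7}:10  {3,4,5,6,7}:10
  |U|=6: {0,2,3,5,6,7}:15  {1,3,4,5,6,7}:15  {2,3,4,5,6,7}:20
  start at 0(j): 35
  start at 1(m): 35
sum over floor = 70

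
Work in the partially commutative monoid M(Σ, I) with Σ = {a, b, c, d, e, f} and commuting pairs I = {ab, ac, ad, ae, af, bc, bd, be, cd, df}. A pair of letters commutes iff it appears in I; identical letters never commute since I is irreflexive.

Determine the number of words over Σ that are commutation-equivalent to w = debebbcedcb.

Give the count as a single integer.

660

0(d) covers ∅
1(e) covers 0:d
2(b) covers ∅
3(e) covers 1:e
4(b) covers 2:b
5(b) covers 4:b
6(c) covers 3:e
7(e) covers 6:c
8(d) covers 7:e
9(c) covers 7:e
10(b) covers 5:b
floor of heap: 0:d, 2:b
completions by unplaced set U, small U first (add the entries for U minus each lowest piece of U):
  |U|=1: {8}:1  {9}:1  {10}:1
  |U|=2: {5,10}:1  {8,9}:2  {8,10}:2  {9,10}:2
  |U|=3: {4,5,10}:1  {5,8,10}:3  {5,9,10}:3  {7,8,9}:2  {8,9,10}:6
  |U|=4: {2,4,5,10}:1  {4,5,8,10}:4  {4,5,9,10}:4  {5,8,9,10}:12  {6,7,8,9}:2  {7,8,9,10}:8
  |U|=5: {2,4,5,8,10}:5  {2,4,5,9,10}:5  {3,6,7,8,9}:2  {4,5,8,9,10}:20  {5,7,8,9,10}:20  {6,7,8,9,10}:10
  |U|=6: {1,3,6,7,8,9}:2  {2,4,5,8,9,10}:30  {3,6,7,8,9,10}:12  {4,5,7,8,9,10}:40  {5,6,7,8,9,10}:30
  |U|=7: {0,1,3,6,7,8,9}:2  {1,3,6,7,8,9,10}:14  {2,4,5,7,8,9,10}:70  {3,5,6,7,8,9,10}:42  {4,5,6,7,8,9,10}:70
  |U|=8: {0,1,3,6,7,8,9,10}:16  {1,3,5,6,7,8,9,10}:56  {2,4,5,6,7,8,9,10}:140  {3,4,5,6,7,8,9,10}:112
  |U|=9: {0,1,3,5,6,7,8,9,10}:72  {1,3,4,5,6,7,8,9,10}:168  {2,3,4,5,6,7,8,9,10}:252
  start at 0(d): 420
  start at 2(b): 240
sum over floor = 660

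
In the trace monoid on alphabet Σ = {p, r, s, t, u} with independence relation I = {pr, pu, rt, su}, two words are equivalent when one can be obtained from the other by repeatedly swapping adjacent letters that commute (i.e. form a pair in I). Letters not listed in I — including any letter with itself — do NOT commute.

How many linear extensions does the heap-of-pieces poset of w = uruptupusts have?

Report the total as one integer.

drop 0:u onto floor
drop 1:r onto {0:u}
drop 2:u onto {1:r}
drop 3:p onto floor
drop 4:t onto {2:u, 3:p}
drop 5:u onto {4:t}
drop 6:p onto {4:t}
drop 7:u onto {5:u}
drop 8:s onto {6:p}
drop 9:t onto {7:u, 8:s}
drop 10:s onto {9:t}
ground layer = {0:u, 3:p}
drop-orders for the pieces not yet dropped (sum over which currently-grounded one goes next):
  1 to go: {10} 1
  2 to go: {9,10} 1
  3 to go: {7,9,10} 1  {8,9,10} 1
  4 to go: {5,7,9,10} 1  {6,8,9,10} 1  {7,8,9,10} 2
  5 to go: {5,7,8,9,10} 3  {6,7,8,9,10} 3
  6 to go: {5,6,7,8,9,10} 6
  7 to go: {4,5,6,7,8,9,10} 6
  8 to go: {2,4,5,6,7,8,9,10} 6  {3,4,5,6,7,8,9,10} 6
  9 to go: {1,2,4,5,6,7,8,9,10} 6  {2,3,4,5,6,7,8,9,10} 12
  if 0:u drops first: 18 orders
  if 3:p drops first: 6 orders
heap linearizations: 24

24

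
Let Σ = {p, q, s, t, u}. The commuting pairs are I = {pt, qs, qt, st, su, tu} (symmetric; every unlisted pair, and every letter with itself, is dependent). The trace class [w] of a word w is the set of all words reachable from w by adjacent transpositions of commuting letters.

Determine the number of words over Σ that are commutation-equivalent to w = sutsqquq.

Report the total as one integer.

168

#0=s has no predecessor
#1=u has no predecessor
#2=t has no predecessor
#3=s depends on [0:s]
#4=q depends on [1:u]
#5=q depends on [4:q]
#6=u depends on [5:q]
#7=q depends on [6:u]
sources: [0:s, 1:u, 2:t]
N(rest) = Σ N(rest − s) over sources s of rest; N(one piece) = 1:
  size 1 → [2]=1  [3]=1  [7]=1
  size 2 → [0,3]=1  [2,3]=2  [2,7]=2  [3,7]=2  [6,7]=1
  size 3 → [0,2,3]=3  [0,3,7]=3  [2,3,7]=6  [2,6,7]=3  [3,6,7]=3  [5,6,7]=1
  size 4 → [0,2,3,7]=12  [0,3,6,7]=6  [2,3,6,7]=12  [2,5,6,7]=4  [3,5,6,7]=4  [4,5,6,7]=1
  size 5 → [0,2,3,6,7]=30  [0,3,5,6,7]=10  [1,4,5,6,7]=1  [2,3,5,6,7]=20  [2,4,5,6,7]=5  [3,4,5,6,7]=5
  size 6 → [0,2,3,5,6,7]=60  [0,3,4,5,6,7]=15  [1,2,4,5,6,7]=6  [1,3,4,5,6,7]=6  [2,3,4,5,6,7]=30
  first=0(s) contributes 42
  first=1(u) contributes 105
  first=2(t) contributes 21
|[w]| = 168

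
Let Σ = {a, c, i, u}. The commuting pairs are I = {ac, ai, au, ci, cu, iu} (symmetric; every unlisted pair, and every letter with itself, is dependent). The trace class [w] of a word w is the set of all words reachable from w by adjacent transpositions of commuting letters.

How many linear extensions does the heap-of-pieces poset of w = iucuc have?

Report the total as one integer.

30

drop 0:i onto floor
drop 1:u onto floor
drop 2:c onto floor
drop 3:u onto {1:u}
drop 4:c onto {2:c}
ground layer = {0:i, 1:u, 2:c}
drop-orders for the pieces not yet dropped (sum over which currently-grounded one goes next):
  1 to go: {0} 1  {3} 1  {4} 1
  2 to go: {0,3} 2  {0,4} 2  {1,3} 1  {2,4} 1  {3,4} 2
  3 to go: {0,1,3} 3  {0,2,4} 3  {0,3,4} 6  {1,3,4} 3  {2,3,4} 3
  if 0:i drops first: 6 orders
  if 1:u drops first: 12 orders
  if 2:c drops first: 12 orders
heap linearizations: 30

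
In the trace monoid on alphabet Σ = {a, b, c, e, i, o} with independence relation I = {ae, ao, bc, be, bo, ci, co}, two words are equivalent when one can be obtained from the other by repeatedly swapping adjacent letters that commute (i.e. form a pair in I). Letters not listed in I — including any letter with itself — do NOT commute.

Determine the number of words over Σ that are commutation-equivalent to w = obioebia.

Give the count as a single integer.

6

drop 0:o onto floor
drop 1:b onto floor
drop 2:i onto {0:o, 1:b}
drop 3:o onto {2:i}
drop 4:e onto {3:o}
drop 5:b onto {2:i}
drop 6:i onto {4:e, 5:b}
drop 7:a onto {6:i}
ground layer = {0:o, 1:b}
drop-orders for the pieces not yet dropped (sum over which currently-grounded one goes next):
  1 to go: {7} 1
  2 to go: {6,7} 1
  3 to go: {4,6,7} 1  {5,6,7} 1
  4 to go: {3,4,6,7} 1  {4,5,6,7} 2
  5 to go: {3,4,5,6,7} 3
  6 to go: {2,3,4,5,6,7} 3
  if 0:o drops first: 3 orders
  if 1:b drops first: 3 orders
heap linearizations: 6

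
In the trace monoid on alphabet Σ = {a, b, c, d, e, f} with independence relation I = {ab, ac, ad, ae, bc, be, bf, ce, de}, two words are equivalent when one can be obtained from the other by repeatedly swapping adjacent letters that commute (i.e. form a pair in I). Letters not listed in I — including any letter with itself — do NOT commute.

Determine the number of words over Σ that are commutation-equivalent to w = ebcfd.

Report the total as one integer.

8

#0=e has no predecessor
#1=b has no predecessor
#2=c has no predecessor
#3=f depends on [0:e, 2:c]
#4=d depends on [1:b, 3:f]
sources: [0:e, 1:b, 2:c]
N(rest) = Σ N(rest − s) over sources s of rest; N(one piece) = 1:
  size 1 → [4]=1
  size 2 → [1,4]=1  [3,4]=1
  size 3 → [0,3,4]=1  [1,3,4]=2  [2,3,4]=1
  first=0(e) contributes 3
  first=1(b) contributes 2
  first=2(c) contributes 3
|[w]| = 8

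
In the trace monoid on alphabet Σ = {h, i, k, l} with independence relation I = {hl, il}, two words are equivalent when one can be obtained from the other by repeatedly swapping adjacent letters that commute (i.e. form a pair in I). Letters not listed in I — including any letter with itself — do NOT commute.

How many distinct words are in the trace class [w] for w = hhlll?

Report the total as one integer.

0(h) covers ∅
1(h) covers 0:h
2(l) covers ∅
3(l) covers 2:l
4(l) covers 3:l
floor of heap: 0:h, 2:l
completions by unplaced set U, small U first (add the entries for U minus each lowest piece of U):
  |U|=1: {1}:1  {4}:1
  |U|=2: {0,1}:1  {1,4}:2  {3,4}:1
  |U|=3: {0,1,4}:3  {1,3,4}:3  {2,3,4}:1
  start at 0(h): 4
  start at 2(l): 6
sum over floor = 10

10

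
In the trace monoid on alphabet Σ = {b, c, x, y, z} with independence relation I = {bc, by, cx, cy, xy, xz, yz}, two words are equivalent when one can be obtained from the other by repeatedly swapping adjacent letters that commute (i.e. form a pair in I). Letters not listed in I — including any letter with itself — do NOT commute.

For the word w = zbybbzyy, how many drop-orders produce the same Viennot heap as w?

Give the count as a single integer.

0(z) covers ∅
1(b) covers 0:z
2(y) covers ∅
3(b) covers 1:b
4(b) covers 3:b
5(z) covers 4:b
6(y) covers 2:y
7(y) covers 6:y
floor of heap: 0:z, 2:y
completions by unplaced set U, small U first (add the entries for U minus each lowest piece of U):
  |U|=1: {5}:1  {7}:1
  |U|=2: {4,5}:1  {5,7}:2  {6,7}:1
  |U|=3: {2,6,7}:1  {3,4,5}:1  {4,5,7}:3  {5,6,7}:3
  |U|=4: {1,3,4,5}:1  {2,5,6,7}:4  {3,4,5,7}:4  {4,5,6,7}:6
  |U|=5: {0,1,3,4,5}:1  {1,3,4,5,7}:5  {2,4,5,6,7}:10  {3,4,5,6,7}:10
  |U|=6: {0,1,3,4,5,7}:6  {1,3,4,5,6,7}:15  {2,3,4,5,6,7}:20
  start at 0(z): 35
  start at 2(y): 21
sum over floor = 56

56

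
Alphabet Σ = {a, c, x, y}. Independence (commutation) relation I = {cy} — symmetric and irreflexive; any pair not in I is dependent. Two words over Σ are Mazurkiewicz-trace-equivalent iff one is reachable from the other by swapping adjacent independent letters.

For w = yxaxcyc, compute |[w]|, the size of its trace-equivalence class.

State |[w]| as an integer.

3

piece 0:y — minimal
piece 1:x rests on {0:y}
piece 2:a rests on {1:x}
piece 3:x rests on {2:a}
piece 4:c rests on {3:x}
piece 5:y rests on {3:x}
piece 6:c rests on {4:c}
minimal pieces: {0:y}
ways to finish when only these pieces remain (= sum over removing one remaining piece with nothing left below it):
  1 left: {5}→1  {6}→1
  2 left: {4,6}→1  {5,6}→2
  3 left: {4,5,6}→3
  4 left: {3,4,5,6}→3
  5 left: {2,3,4,5,6}→3
  placing 0:y first → 3 extensions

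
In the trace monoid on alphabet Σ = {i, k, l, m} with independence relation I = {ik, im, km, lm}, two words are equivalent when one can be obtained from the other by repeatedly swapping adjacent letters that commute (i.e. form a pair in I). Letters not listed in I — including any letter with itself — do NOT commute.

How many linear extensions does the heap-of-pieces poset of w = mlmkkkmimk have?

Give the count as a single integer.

drop 0:m onto floor
drop 1:l onto floor
drop 2:m onto {0:m}
drop 3:k onto {1:l}
drop 4:k onto {3:k}
drop 5:k onto {4:k}
drop 6:m onto {2:m}
drop 7:i onto {1:l}
drop 8:m onto {6:m}
drop 9:k onto {5:k}
ground layer = {0:m, 1:l}
drop-orders for the pieces not yet dropped (sum over which currently-grounded one goes next):
  1 to go: {7} 1  {8} 1  {9} 1
  2 to go: {5,9} 1  {6,8} 1  {7,8} 2  {7,9} 2  {8,9} 2
  3 to go: {2,6,8} 1  {4,5,9} 1  {5,7,9} 3  {5,8,9} 3  {6,7,8} 3  {6,8,9} 3  {7,8,9} 6
  4 to go: {0,2,6,8} 1  {2,6,7,8} 4  {2,6,8,9} 4  {3,4,5,9} 1  {4,5,7,9} 4  {4,5,8,9} 4  {5,6,8,9} 6  {5,7,8,9} 12  {6,7,8,9} 12
  5 to go: {0,2,6,7,8} 5  {0,2,6,8,9} 5  {2,5,6,8,9} 10  {2,6,7,8,9} 20  {3,4,5,7,9} 5  {3,4,5,8,9} 5  {4,5,6,8,9} 10  {4,5,7,8,9} 20  {5,6,7,8,9} 30
  6 to go: {0,2,5,6,8,9} 15  {0,2,6,7,8,9} 30  {1,3,4,5,7,9} 5  {2,4,5,6,8,9} 20  {2,5,6,7,8,9} 60  {3,4,5,6,8,9} 15  {3,4,5,7,8,9} 30  {4,5,6,7,8,9} 60
  7 to go: {0,2,4,5,6,8,9} 35  {0,2,5,6,7,8,9} 105  {1,3,4,5,7,8,9} 35  {2,3,4,5,6,8,9} 35  {2,4,5,6,7,8,9} 140  {3,4,5,6,7,8,9} 105
  8 to go: {0,2,3,4,5,6,8,9} 70  {0,2,4,5,6,7,8,9} 280  {1,3,4,5,6,7,8,9} 140  {2,3,4,5,6,7,8,9} 280
  if 0:m drops first: 420 orders
  if 1:l drops first: 630 orders
heap linearizations: 1050

1050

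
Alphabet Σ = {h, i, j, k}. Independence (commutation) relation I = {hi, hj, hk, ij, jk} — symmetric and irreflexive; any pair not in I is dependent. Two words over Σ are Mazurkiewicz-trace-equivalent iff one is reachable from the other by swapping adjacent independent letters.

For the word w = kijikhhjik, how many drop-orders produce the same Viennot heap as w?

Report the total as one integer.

piece 0:k — minimal
piece 1:i rests on {0:k}
piece 2:j — minimal
piece 3:i rests on {1:i}
piece 4:k rests on {3:i}
piece 5:h — minimal
piece 6:h rests on {5:h}
piece 7:j rests on {2:j}
piece 8:i rests on {4:k}
piece 9:k rests on {8:i}
minimal pieces: {0:k, 2:j, 5:h}
ways to finish when only these pieces remain (= sum over removing one remaining piece with nothing left below it):
  1 left: {6}→1  {7}→1  {9}→1
  2 left: {2,7}→1  {5,6}→1  {6,7}→2  {6,9}→2  {7,9}→2  {8,9}→1
  3 left: {2,6,7}→3  {2,7,9}→3  {4,8,9}→1  {5,6,7}→3  {5,6,9}→3  {6,7,9}→6  {6,8,9}→3  {7,8,9}→3
  4 left: {2,5,6,7}→6  {2,6,7,9}→12  {2,7,8,9}→6  {3,4,8,9}→1  {4,6,8,9}→4  {4,7,8,9}→4  {5,6,7,9}→12  {5,6,8,9}→6  {6,7,8,9}→12
  5 left: {1,3,4,8,9}→1  {2,4,7,8,9}→10  {2,5,6,7,9}→30  {2,6,7,8,9}→30  {3,4,6,8,9}→5  {3,4,7,8,9}→5  {4,5,6,8,9}→10  {4,6,7,8,9}→20  {5,6,7,8,9}→30
  6 left: {0,1,3,4,8,9}→1  {1,3,4,6,8,9}→6  {1,3,4,7,8,9}→6  {2,3,4,7,8,9}→15  {2,4,6,7,8,9}→60  {2,5,6,7,8,9}→90  {3,4,5,6,8,9}→15  {3,4,6,7,8,9}→30  {4,5,6,7,8,9}→60
  7 left: {0,1,3,4,6,8,9}→7  {0,1,3,4,7,8,9}→7  {1,2,3,4,7,8,9}→21  {1,3,4,5,6,8,9}→21  {1,3,4,6,7,8,9}→42  {2,3,4,6,7,8,9}→105  {2,4,5,6,7,8,9}→210  {3,4,5,6,7,8,9}→105
  8 left: {0,1,2,3,4,7,8,9}→28  {0,1,3,4,5,6,8,9}→28  {0,1,3,4,6,7,8,9}→56  {1,2,3,4,6,7,8,9}→168  {1,3,4,5,6,7,8,9}→168  {2,3,4,5,6,7,8,9}→420
  placing 0:k first → 756 extensions
  placing 2:j first → 252 extensions
  placing 5:h first → 252 extensions
total linear extensions = 1260

1260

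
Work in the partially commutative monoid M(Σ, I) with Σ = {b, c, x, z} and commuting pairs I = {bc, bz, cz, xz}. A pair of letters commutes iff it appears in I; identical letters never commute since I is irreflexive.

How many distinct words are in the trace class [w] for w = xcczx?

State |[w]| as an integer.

#0=x has no predecessor
#1=c depends on [0:x]
#2=c depends on [1:c]
#3=z has no predecessor
#4=x depends on [2:c]
sources: [0:x, 3:z]
N(rest) = Σ N(rest − s) over sources s of rest; N(one piece) = 1:
  size 1 → [3]=1  [4]=1
  size 2 → [2,4]=1  [3,4]=2
  size 3 → [1,2,4]=1  [2,3,4]=3
  first=0(x) contributes 4
  first=3(z) contributes 1
|[w]| = 5

5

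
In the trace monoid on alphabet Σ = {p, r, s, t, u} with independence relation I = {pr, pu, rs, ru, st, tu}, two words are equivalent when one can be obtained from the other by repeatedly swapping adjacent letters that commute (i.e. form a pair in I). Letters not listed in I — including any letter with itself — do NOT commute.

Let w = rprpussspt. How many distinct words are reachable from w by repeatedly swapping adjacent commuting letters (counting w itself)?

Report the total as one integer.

108

#0=r has no predecessor
#1=p has no predecessor
#2=r depends on [0:r]
#3=p depends on [1:p]
#4=u has no predecessor
#5=s depends on [3:p, 4:u]
#6=s depends on [5:s]
#7=s depends on [6:s]
#8=p depends on [7:s]
#9=t depends on [2:r, 8:p]
sources: [0:r, 1:p, 4:u]
N(rest) = Σ N(rest − s) over sources s of rest; N(one piece) = 1:
  size 1 → [9]=1
  size 2 → [2,9]=1  [8,9]=1
  size 3 → [0,2,9]=1  [2,8,9]=2  [7,8,9]=1
  size 4 → [0,2,8,9]=3  [2,7,8,9]=3  [6,7,8,9]=1
  size 5 → [0,2,7,8,9]=6  [2,6,7,8,9]=4  [5,6,7,8,9]=1
  size 6 → [0,2,6,7,8,9]=10  [2,5,6,7,8,9]=5  [3,5,6,7,8,9]=1  [4,5,6,7,8,9]=1
  size 7 → [0,2,5,6,7,8,9]=15  [1,3,5,6,7,8,9]=1  [2,3,5,6,7,8,9]=6  [2,4,5,6,7,8,9]=6  [3,4,5,6,7,8,9]=2
  size 8 → [0,2,3,5,6,7,8,9]=21  [0,2,4,5,6,7,8,9]=21  [1,2,3,5,6,7,8,9]=7  [1,3,4,5,6,7,8,9]=3  [2,3,4,5,6,7,8,9]=14
  first=0(r) contributes 24
  first=1(p) contributes 56
  first=4(u) contributes 28
|[w]| = 108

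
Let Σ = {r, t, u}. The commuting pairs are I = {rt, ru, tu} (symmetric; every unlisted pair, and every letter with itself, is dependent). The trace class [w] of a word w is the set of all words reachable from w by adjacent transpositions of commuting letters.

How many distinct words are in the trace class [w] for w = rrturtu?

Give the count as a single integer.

piece 0:r — minimal
piece 1:r rests on {0:r}
piece 2:t — minimal
piece 3:u — minimal
piece 4:r rests on {1:r}
piece 5:t rests on {2:t}
piece 6:u rests on {3:u}
minimal pieces: {0:r, 2:t, 3:u}
ways to finish when only these pieces remain (= sum over removing one remaining piece with nothing left below it):
  1 left: {4}→1  {5}→1  {6}→1
  2 left: {1,4}→1  {2,5}→1  {3,6}→1  {4,5}→2  {4,6}→2  {5,6}→2
  3 left: {0,1,4}→1  {1,4,5}→3  {1,4,6}→3  {2,4,5}→3  {2,5,6}→3  {3,4,6}→3  {3,5,6}→3  {4,5,6}→6
  4 left: {0,1,4,5}→4  {0,1,4,6}→4  {1,2,4,5}→6  {1,3,4,6}→6  {1,4,5,6}→12  {2,3,5,6}→6  {2,4,5,6}→12  {3,4,5,6}→12
  5 left: {0,1,2,4,5}→10  {0,1,3,4,6}→10  {0,1,4,5,6}→20  {1,2,4,5,6}→30  {1,3,4,5,6}→30  {2,3,4,5,6}→30
  placing 0:r first → 90 extensions
  placing 2:t first → 60 extensions
  placing 3:u first → 60 extensions
total linear extensions = 210

210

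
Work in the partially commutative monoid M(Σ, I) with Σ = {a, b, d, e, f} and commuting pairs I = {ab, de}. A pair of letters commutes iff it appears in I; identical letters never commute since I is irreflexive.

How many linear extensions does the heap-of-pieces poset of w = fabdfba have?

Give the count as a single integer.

4

0(f) covers ∅
1(a) covers 0:f
2(b) covers 0:f
3(d) covers 1:a, 2:b
4(f) covers 3:d
5(b) covers 4:f
6(a) covers 4:f
floor of heap: 0:f
completions by unplaced set U, small U first (add the entries for U minus each lowest piece of U):
  |U|=1: {5}:1  {6}:1
  |U|=2: {5,6}:2
  |U|=3: {4,5,6}:2
  |U|=4: {3,4,5,6}:2
  |U|=5: {1,3,4,5,6}:2  {2,3,4,5,6}:2
  start at 0(f): 4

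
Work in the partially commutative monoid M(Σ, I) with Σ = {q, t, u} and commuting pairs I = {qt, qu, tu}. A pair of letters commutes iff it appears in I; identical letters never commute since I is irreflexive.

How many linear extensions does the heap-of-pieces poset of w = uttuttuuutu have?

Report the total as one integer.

462

piece 0:u — minimal
piece 1:t — minimal
piece 2:t rests on {1:t}
piece 3:u rests on {0:u}
piece 4:t rests on {2:t}
piece 5:t rests on {4:t}
piece 6:u rests on {3:u}
piece 7:u rests on {6:u}
piece 8:u rests on {7:u}
piece 9:t rests on {5:t}
piece 10:u rests on {8:u}
minimal pieces: {0:u, 1:t}
ways to finish when only these pieces remain (= sum over removing one remaining piece with nothing left below it):
  1 left: {9}→1  {10}→1
  2 left: {5,9}→1  {8,10}→1  {9,10}→2
  3 left: {4,5,9}→1  {5,9,10}→3  {7,8,10}→1  {8,9,10}→3
  4 left: {2,4,5,9}→1  {4,5,9,10}→4  {5,8,9,10}→6  {6,7,8,10}→1  {7,8,9,10}→4
  5 left: {1,2,4,5,9}→1  {2,4,5,9,10}→5  {3,6,7,8,10}→1  {4,5,8,9,10}→10  {5,7,8,9,10}→10  {6,7,8,9,10}→5
  6 left: {0,3,6,7,8,10}→1  {1,2,4,5,9,10}→6  {2,4,5,8,9,10}→15  {3,6,7,8,9,10}→6  {4,5,7,8,9,10}→20  {5,6,7,8,9,10}→15
  7 left: {0,3,6,7,8,9,10}→7  {1,2,4,5,8,9,10}→21  {2,4,5,7,8,9,10}→35  {3,5,6,7,8,9,10}→21  {4,5,6,7,8,9,10}→35
  8 left: {0,3,5,6,7,8,9,10}→28  {1,2,4,5,7,8,9,10}→56  {2,4,5,6,7,8,9,10}→70  {3,4,5,6,7,8,9,10}→56
  9 left: {0,3,4,5,6,7,8,9,10}→84  {1,2,4,5,6,7,8,9,10}→126  {2,3,4,5,6,7,8,9,10}→126
  placing 0:u first → 252 extensions
  placing 1:t first → 210 extensions
total linear extensions = 462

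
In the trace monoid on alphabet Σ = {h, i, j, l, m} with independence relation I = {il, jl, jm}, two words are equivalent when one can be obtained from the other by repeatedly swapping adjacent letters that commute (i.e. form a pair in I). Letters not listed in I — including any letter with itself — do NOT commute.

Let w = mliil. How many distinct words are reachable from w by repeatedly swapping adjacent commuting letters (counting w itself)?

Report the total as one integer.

0(m) covers ∅
1(l) covers 0:m
2(i) covers 0:m
3(i) covers 2:i
4(l) covers 1:l
floor of heap: 0:m
completions by unplaced set U, small U first (add the entries for U minus each lowest piece of U):
  |U|=1: {3}:1  {4}:1
  |U|=2: {1,4}:1  {2,3}:1  {3,4}:2
  |U|=3: {1,3,4}:3  {2,3,4}:3
  start at 0(m): 6

6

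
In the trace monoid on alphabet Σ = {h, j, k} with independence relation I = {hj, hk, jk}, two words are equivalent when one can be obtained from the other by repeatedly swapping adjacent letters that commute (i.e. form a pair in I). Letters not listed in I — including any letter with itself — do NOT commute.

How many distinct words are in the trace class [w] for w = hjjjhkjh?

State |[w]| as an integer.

0(h) covers ∅
1(j) covers ∅
2(j) covers 1:j
3(j) covers 2:j
4(h) covers 0:h
5(k) covers ∅
6(j) covers 3:j
7(h) covers 4:h
floor of heap: 0:h, 1:j, 5:k
completions by unplaced set U, small U first (add the entries for U minus each lowest piece of U):
  |U|=1: {5}:1  {6}:1  {7}:1
  |U|=2: {3,6}:1  {4,7}:1  {5,6}:2  {5,7}:2  {6,7}:2
  |U|=3: {0,4,7}:1  {2,3,6}:1  {3,5,6}:3  {3,6,7}:3  {4,5,7}:3  {4,6,7}:3  {5,6,7}:6
  |U|=4: {0,4,5,7}:4  {0,4,6,7}:4  {1,2,3,6}:1  {2,3,5,6}:4  {2,3,6,7}:4  {3,4,6,7}:6  {3,5,6,7}:12  {4,5,6,7}:12
  |U|=5: {0,3,4,6,7}:10  {0,4,5,6,7}:20  {1,2,3,5,6}:5  {1,2,3,6,7}:5  {2,3,4,6,7}:10  {2,3,5,6,7}:20  {3,4,5,6,7}:30
  |U|=6: {0,2,3,4,6,7}:20  {0,3,4,5,6,7}:60  {1,2,3,4,6,7}:15  {1,2,3,5,6,7}:30  {2,3,4,5,6,7}:60
  start at 0(h): 105
  start at 1(j): 140
  start at 5(k): 35
sum over floor = 280

280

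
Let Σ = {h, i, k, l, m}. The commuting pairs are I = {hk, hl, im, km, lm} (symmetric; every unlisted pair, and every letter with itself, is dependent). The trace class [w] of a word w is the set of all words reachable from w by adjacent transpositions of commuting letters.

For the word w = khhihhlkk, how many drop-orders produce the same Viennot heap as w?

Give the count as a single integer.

piece 0:k — minimal
piece 1:h — minimal
piece 2:h rests on {1:h}
piece 3:i rests on {0:k, 2:h}
piece 4:h rests on {3:i}
piece 5:h rests on {4:h}
piece 6:l rests on {3:i}
piece 7:k rests on {6:l}
piece 8:k rests on {7:k}
minimal pieces: {0:k, 1:h}
ways to finish when only these pieces remain (= sum over removing one remaining piece with nothing left below it):
  1 left: {5}→1  {8}→1
  2 left: {4,5}→1  {5,8}→2  {7,8}→1
  3 left: {4,5,8}→3  {5,7,8}→3  {6,7,8}→1
  4 left: {4,5,7,8}→6  {5,6,7,8}→4
  5 left: {4,5,6,7,8}→10
  6 left: {3,4,5,6,7,8}→10
  7 left: {0,3,4,5,6,7,8}→10  {2,3,4,5,6,7,8}→10
  placing 0:k first → 10 extensions
  placing 1:h first → 20 extensions
total linear extensions = 30

30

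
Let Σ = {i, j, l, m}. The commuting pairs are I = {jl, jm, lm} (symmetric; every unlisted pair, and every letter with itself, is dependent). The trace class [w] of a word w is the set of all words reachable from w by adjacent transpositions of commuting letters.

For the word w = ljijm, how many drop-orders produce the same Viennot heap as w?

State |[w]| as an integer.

piece 0:l — minimal
piece 1:j — minimal
piece 2:i rests on {0:l, 1:j}
piece 3:j rests on {2:i}
piece 4:m rests on {2:i}
minimal pieces: {0:l, 1:j}
ways to finish when only these pieces remain (= sum over removing one remaining piece with nothing left below it):
  1 left: {3}→1  {4}→1
  2 left: {3,4}→2
  3 left: {2,3,4}→2
  placing 0:l first → 2 extensions
  placing 1:j first → 2 extensions
total linear extensions = 4

4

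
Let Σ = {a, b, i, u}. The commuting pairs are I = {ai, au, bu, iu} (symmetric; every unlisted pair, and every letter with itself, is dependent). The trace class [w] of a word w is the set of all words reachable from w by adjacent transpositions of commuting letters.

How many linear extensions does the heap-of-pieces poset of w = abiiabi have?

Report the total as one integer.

3

#0=a has no predecessor
#1=b depends on [0:a]
#2=i depends on [1:b]
#3=i depends on [2:i]
#4=a depends on [1:b]
#5=b depends on [3:i, 4:a]
#6=i depends on [5:b]
sources: [0:a]
N(rest) = Σ N(rest − s) over sources s of rest; N(one piece) = 1:
  size 1 → [6]=1
  size 2 → [5,6]=1
  size 3 → [3,5,6]=1  [4,5,6]=1
  size 4 → [2,3,5,6]=1  [3,4,5,6]=2
  size 5 → [2,3,4,5,6]=3
  first=0(a) contributes 3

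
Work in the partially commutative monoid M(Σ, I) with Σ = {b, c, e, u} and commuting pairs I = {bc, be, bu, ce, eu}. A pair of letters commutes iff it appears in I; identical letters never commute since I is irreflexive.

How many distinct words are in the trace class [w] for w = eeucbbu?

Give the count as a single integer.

210

piece 0:e — minimal
piece 1:e rests on {0:e}
piece 2:u — minimal
piece 3:c rests on {2:u}
piece 4:b — minimal
piece 5:b rests on {4:b}
piece 6:u rests on {3:c}
minimal pieces: {0:e, 2:u, 4:b}
ways to finish when only these pieces remain (= sum over removing one remaining piece with nothing left below it):
  1 left: {1}→1  {5}→1  {6}→1
  2 left: {0,1}→1  {1,5}→2  {1,6}→2  {3,6}→1  {4,5}→1  {5,6}→2
  3 left: {0,1,5}→3  {0,1,6}→3  {1,3,6}→3  {1,4,5}→3  {1,5,6}→6  {2,3,6}→1  {3,5,6}→3  {4,5,6}→3
  4 left: {0,1,3,6}→6  {0,1,4,5}→6  {0,1,5,6}→12  {1,2,3,6}→4  {1,3,5,6}→12  {1,4,5,6}→12  {2,3,5,6}→4  {3,4,5,6}→6
  5 left: {0,1,2,3,6}→10  {0,1,3,5,6}→30  {0,1,4,5,6}→30  {1,2,3,5,6}→20  {1,3,4,5,6}→30  {2,3,4,5,6}→10
  placing 0:e first → 60 extensions
  placing 2:u first → 90 extensions
  placing 4:b first → 60 extensions
total linear extensions = 210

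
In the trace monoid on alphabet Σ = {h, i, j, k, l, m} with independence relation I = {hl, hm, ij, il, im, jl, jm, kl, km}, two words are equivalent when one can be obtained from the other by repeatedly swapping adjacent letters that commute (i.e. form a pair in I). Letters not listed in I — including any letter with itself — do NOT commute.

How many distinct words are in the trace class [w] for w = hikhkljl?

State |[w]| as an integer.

28

drop 0:h onto floor
drop 1:i onto {0:h}
drop 2:k onto {1:i}
drop 3:h onto {2:k}
drop 4:k onto {3:h}
drop 5:l onto floor
drop 6:j onto {4:k}
drop 7:l onto {5:l}
ground layer = {0:h, 5:l}
drop-orders for the pieces not yet dropped (sum over which currently-grounded one goes next):
  1 to go: {6} 1  {7} 1
  2 to go: {4,6} 1  {5,7} 1  {6,7} 2
  3 to go: {3,4,6} 1  {4,6,7} 3  {5,6,7} 3
  4 to go: {2,3,4,6} 1  {3,4,6,7} 4  {4,5,6,7} 6
  5 to go: {1,2,3,4,6} 1  {2,3,4,6,7} 5  {3,4,5,6,7} 10
  6 to go: {0,1,2,3,4,6} 1  {1,2,3,4,6,7} 6  {2,3,4,5,6,7} 15
  if 0:h drops first: 21 orders
  if 5:l drops first: 7 orders
heap linearizations: 28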